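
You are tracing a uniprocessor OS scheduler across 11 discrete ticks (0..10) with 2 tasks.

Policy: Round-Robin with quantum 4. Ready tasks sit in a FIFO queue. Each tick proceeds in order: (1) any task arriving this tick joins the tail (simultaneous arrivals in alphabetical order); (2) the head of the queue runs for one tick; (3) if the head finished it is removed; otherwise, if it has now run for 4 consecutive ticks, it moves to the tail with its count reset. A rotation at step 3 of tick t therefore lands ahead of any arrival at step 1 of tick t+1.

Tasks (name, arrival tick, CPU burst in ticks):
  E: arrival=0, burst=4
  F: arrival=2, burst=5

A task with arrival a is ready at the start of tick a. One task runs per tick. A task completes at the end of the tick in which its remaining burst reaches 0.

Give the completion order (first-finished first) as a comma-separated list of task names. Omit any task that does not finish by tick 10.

t=0: queue=[E] q_used=0 → run E
t=1: queue=[E] q_used=1 → run E
t=2: queue=[E,F] q_used=2 → run E
t=3: queue=[E,F] q_used=3 → run E
t=4: queue=[F] q_used=0 → run F
t=5: queue=[F] q_used=1 → run F
t=6: queue=[F] q_used=2 → run F
t=7: queue=[F] q_used=3 → run F
t=8: queue=[F] q_used=0 → run F
t=9: (idle)
t=10: (idle)

completion order = E, F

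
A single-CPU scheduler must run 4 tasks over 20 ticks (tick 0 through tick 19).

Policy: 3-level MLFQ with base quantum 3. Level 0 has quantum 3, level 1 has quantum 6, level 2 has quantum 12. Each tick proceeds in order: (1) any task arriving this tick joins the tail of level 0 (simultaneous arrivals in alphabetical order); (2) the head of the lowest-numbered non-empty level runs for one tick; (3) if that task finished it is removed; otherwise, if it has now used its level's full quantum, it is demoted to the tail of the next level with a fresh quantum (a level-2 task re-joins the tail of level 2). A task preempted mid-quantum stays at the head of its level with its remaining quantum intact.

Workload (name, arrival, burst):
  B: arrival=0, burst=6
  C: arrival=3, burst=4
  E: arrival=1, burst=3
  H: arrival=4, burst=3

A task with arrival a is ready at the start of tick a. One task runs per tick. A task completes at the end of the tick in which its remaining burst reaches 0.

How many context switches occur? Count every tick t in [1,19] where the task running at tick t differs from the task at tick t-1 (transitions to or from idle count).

t=0: L0/L1/L2 = B/-/- → run B
t=1: L0/L1/L2 = BE/-/- → run B
t=2: L0/L1/L2 = BE/-/- → run B
t=3: L0/L1/L2 = EC/B/- → run E
t=4: L0/L1/L2 = ECH/B/- → run E
t=5: L0/L1/L2 = ECH/B/- → run E
t=6: L0/L1/L2 = CH/B/- → run C
t=7: L0/L1/L2 = CH/B/- → run C
t=8: L0/L1/L2 = CH/B/- → run C
t=9: L0/L1/L2 = H/BC/- → run H
t=10: L0/L1/L2 = H/BC/- → run H
t=11: L0/L1/L2 = H/BC/- → run H
t=12: L0/L1/L2 = -/BC/- → run B
t=13: L0/L1/L2 = -/BC/- → run B
t=14: L0/L1/L2 = -/BC/- → run B
t=15: L0/L1/L2 = -/C/- → run C
t=16: (idle)
t=17: (idle)
t=18: (idle)
t=19: (idle)

context switches = 6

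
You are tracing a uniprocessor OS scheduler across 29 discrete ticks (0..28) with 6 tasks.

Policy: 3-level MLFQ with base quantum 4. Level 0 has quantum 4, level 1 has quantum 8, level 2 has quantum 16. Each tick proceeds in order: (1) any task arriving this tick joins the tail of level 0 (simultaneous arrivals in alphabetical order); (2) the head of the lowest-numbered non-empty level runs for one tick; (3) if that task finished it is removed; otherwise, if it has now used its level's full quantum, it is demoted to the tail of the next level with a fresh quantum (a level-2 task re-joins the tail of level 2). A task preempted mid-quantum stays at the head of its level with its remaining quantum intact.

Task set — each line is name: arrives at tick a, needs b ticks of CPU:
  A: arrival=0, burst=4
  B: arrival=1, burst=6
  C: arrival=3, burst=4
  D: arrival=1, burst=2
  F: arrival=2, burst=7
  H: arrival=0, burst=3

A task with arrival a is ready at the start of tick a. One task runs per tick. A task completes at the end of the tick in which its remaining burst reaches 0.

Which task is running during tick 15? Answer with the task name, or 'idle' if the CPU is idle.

running at tick 15 = F

t=0: L0/L1/L2 = AH/-/- → run A
t=1: L0/L1/L2 = AHBD/-/- → run A
t=2: L0/L1/L2 = AHBDF/-/- → run A
t=3: L0/L1/L2 = AHBDFC/-/- → run A
t=4: L0/L1/L2 = HBDFC/-/- → run H
t=5: L0/L1/L2 = HBDFC/-/- → run H
t=6: L0/L1/L2 = HBDFC/-/- → run H
t=7: L0/L1/L2 = BDFC/-/- → run B
t=8: L0/L1/L2 = BDFC/-/- → run B
t=9: L0/L1/L2 = BDFC/-/- → run B
t=10: L0/L1/L2 = BDFC/-/- → run B
t=11: L0/L1/L2 = DFC/B/- → run D
t=12: L0/L1/L2 = DFC/B/- → run D
t=13: L0/L1/L2 = FC/B/- → run F
t=14: L0/L1/L2 = FC/B/- → run F
t=15: L0/L1/L2 = FC/B/- → run F
t=16: L0/L1/L2 = FC/B/- → run F
t=17: L0/L1/L2 = C/BF/- → run C
t=18: L0/L1/L2 = C/BF/- → run C
t=19: L0/L1/L2 = C/BF/- → run C
t=20: L0/L1/L2 = C/BF/- → run C
t=21: L0/L1/L2 = -/BF/- → run B
t=22: L0/L1/L2 = -/BF/- → run B
t=23: L0/L1/L2 = -/F/- → run F
t=24: L0/L1/L2 = -/F/- → run F
t=25: L0/L1/L2 = -/F/- → run F
t=26: (idle)
t=27: (idle)
t=28: (idle)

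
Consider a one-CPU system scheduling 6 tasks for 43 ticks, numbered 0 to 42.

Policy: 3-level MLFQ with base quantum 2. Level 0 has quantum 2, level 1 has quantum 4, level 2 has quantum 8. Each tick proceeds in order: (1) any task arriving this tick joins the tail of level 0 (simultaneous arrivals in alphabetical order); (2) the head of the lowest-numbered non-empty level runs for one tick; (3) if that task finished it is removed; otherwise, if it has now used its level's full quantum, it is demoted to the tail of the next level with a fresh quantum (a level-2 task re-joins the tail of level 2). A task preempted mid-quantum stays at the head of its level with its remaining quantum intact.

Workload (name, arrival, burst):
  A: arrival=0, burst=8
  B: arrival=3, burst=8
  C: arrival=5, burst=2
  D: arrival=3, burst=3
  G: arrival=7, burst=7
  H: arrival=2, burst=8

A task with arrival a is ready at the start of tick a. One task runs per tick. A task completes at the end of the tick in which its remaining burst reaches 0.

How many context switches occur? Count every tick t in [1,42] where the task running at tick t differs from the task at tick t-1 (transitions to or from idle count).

t=0: L0/L1/L2 = A/-/- → run A
t=1: L0/L1/L2 = A/-/- → run A
t=2: L0/L1/L2 = H/A/- → run H
t=3: L0/L1/L2 = HBD/A/- → run H
t=4: L0/L1/L2 = BD/AH/- → run B
t=5: L0/L1/L2 = BDC/AH/- → run B
t=6: L0/L1/L2 = DC/AHB/- → run D
t=7: L0/L1/L2 = DCG/AHB/- → run D
t=8: L0/L1/L2 = CG/AHBD/- → run C
t=9: L0/L1/L2 = CG/AHBD/- → run C
t=10: L0/L1/L2 = G/AHBD/- → run G
t=11: L0/L1/L2 = G/AHBD/- → run G
t=12: L0/L1/L2 = -/AHBDG/- → run A
t=13: L0/L1/L2 = -/AHBDG/- → run A
t=14: L0/L1/L2 = -/AHBDG/- → run A
t=15: L0/L1/L2 = -/AHBDG/- → run A
t=16: L0/L1/L2 = -/HBDG/A → run H
t=17: L0/L1/L2 = -/HBDG/A → run H
t=18: L0/L1/L2 = -/HBDG/A → run H
t=19: L0/L1/L2 = -/HBDG/A → run H
t=20: L0/L1/L2 = -/BDG/AH → run B
t=21: L0/L1/L2 = -/BDG/AH → run B
t=22: L0/L1/L2 = -/BDG/AH → run B
t=23: L0/L1/L2 = -/BDG/AH → run B
t=24: L0/L1/L2 = -/DG/AHB → run D
t=25: L0/L1/L2 = -/G/AHB → run G
t=26: L0/L1/L2 = -/G/AHB → run G
t=27: L0/L1/L2 = -/G/AHB → run G
t=28: L0/L1/L2 = -/G/AHB → run G
t=29: L0/L1/L2 = -/-/AHBG → run A
t=30: L0/L1/L2 = -/-/AHBG → run A
t=31: L0/L1/L2 = -/-/HBG → run H
t=32: L0/L1/L2 = -/-/HBG → run H
t=33: L0/L1/L2 = -/-/BG → run B
t=34: L0/L1/L2 = -/-/BG → run B
t=35: L0/L1/L2 = -/-/G → run G
t=36: (idle)
t=37: (idle)
t=38: (idle)
t=39: (idle)
t=40: (idle)
t=41: (idle)
t=42: (idle)

context switches = 15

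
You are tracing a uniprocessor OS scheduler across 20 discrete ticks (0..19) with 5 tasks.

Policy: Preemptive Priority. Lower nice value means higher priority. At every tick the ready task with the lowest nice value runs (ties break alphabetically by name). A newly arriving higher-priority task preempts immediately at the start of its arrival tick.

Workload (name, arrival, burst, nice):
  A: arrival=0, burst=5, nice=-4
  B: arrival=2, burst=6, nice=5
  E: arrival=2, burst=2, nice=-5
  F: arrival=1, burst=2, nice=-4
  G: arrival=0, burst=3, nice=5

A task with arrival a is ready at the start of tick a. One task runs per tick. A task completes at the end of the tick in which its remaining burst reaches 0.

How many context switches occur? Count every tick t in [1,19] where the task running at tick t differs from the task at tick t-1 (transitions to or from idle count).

t=0: ready={A,G} → run A
t=1: ready={A,F,G} → run A
t=2: ready={A,B,E,F,G} → run E
t=3: ready={A,B,E,F,G} → run E
t=4: ready={A,B,F,G} → run A
t=5: ready={A,B,F,G} → run A
t=6: ready={A,B,F,G} → run A
t=7: ready={B,F,G} → run F
t=8: ready={B,F,G} → run F
t=9: ready={B,G} → run B
t=10: ready={B,G} → run B
t=11: ready={B,G} → run B
t=12: ready={B,G} → run B
t=13: ready={B,G} → run B
t=14: ready={B,G} → run B
t=15: ready={G} → run G
t=16: ready={G} → run G
t=17: ready={G} → run G
t=18: (idle)
t=19: (idle)

context switches = 6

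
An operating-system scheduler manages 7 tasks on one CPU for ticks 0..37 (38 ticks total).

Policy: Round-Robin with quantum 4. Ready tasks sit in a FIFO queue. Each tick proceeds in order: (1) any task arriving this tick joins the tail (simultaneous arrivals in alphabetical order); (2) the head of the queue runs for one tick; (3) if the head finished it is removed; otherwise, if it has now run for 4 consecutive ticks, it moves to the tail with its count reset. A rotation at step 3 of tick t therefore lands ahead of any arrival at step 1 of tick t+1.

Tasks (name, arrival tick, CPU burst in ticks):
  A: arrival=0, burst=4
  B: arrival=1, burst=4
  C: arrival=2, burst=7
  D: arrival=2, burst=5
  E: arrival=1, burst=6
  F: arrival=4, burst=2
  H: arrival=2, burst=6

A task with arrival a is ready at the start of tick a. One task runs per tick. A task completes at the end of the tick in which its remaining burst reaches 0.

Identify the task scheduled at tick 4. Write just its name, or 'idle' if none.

running at tick 4 = B

t=0: queue=[A] q_used=0 → run A
t=1: queue=[A,B,E] q_used=1 → run A
t=2: queue=[A,B,E,C,D,H] q_used=2 → run A
t=3: queue=[A,B,E,C,D,H] q_used=3 → run A
t=4: queue=[B,E,C,D,H,F] q_used=0 → run B
t=5: queue=[B,E,C,D,H,F] q_used=1 → run B
t=6: queue=[B,E,C,D,H,F] q_used=2 → run B
t=7: queue=[B,E,C,D,H,F] q_used=3 → run B
t=8: queue=[E,C,D,H,F] q_used=0 → run E
t=9: queue=[E,C,D,H,F] q_used=1 → run E
t=10: queue=[E,C,D,H,F] q_used=2 → run E
t=11: queue=[E,C,D,H,F] q_used=3 → run E
t=12: queue=[C,D,H,F,E] q_used=0 → run C
t=13: queue=[C,D,H,F,E] q_used=1 → run C
t=14: queue=[C,D,H,F,E] q_used=2 → run C
t=15: queue=[C,D,H,F,E] q_used=3 → run C
t=16: queue=[D,H,F,E,C] q_used=0 → run D
t=17: queue=[D,H,F,E,C] q_used=1 → run D
t=18: queue=[D,H,F,E,C] q_used=2 → run D
t=19: queue=[D,H,F,E,C] q_used=3 → run D
t=20: queue=[H,F,E,C,D] q_used=0 → run H
t=21: queue=[H,F,E,C,D] q_used=1 → run H
t=22: queue=[H,F,E,C,D] q_used=2 → run H
t=23: queue=[H,F,E,C,D] q_used=3 → run H
t=24: queue=[F,E,C,D,H] q_used=0 → run F
t=25: queue=[F,E,C,D,H] q_used=1 → run F
t=26: queue=[E,C,D,H] q_used=0 → run E
t=27: queue=[E,C,D,H] q_used=1 → run E
t=28: queue=[C,D,H] q_used=0 → run C
t=29: queue=[C,D,H] q_used=1 → run C
t=30: queue=[C,D,H] q_used=2 → run C
t=31: queue=[D,H] q_used=0 → run D
t=32: queue=[H] q_used=0 → run H
t=33: queue=[H] q_used=1 → run H
t=34: (idle)
t=35: (idle)
t=36: (idle)
t=37: (idle)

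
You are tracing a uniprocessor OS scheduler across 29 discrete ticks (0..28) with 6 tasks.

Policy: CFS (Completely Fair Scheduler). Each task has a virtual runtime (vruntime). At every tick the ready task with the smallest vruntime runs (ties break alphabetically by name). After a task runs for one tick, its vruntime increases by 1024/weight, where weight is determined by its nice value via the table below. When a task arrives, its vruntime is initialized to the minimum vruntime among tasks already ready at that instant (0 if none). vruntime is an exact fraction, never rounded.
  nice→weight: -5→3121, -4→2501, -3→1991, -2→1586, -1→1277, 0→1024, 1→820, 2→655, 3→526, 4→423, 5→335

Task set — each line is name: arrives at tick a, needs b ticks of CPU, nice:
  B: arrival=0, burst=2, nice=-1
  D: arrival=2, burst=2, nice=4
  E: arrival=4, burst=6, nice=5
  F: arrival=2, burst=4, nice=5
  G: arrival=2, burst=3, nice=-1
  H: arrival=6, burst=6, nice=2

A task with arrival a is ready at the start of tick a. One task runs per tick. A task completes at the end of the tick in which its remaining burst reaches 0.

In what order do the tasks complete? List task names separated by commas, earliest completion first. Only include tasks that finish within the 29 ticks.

completion order = B, G, D, H, F, E

t=0: vr[B=0] → run B
t=1: vr[B=1024/1277] → run B
t=2: vr[D=0 F=0 G=0] → run D
t=3: vr[D=1024/423 F=0 G=0] → run F
t=4: vr[D=1024/423 E=0 F=1024/335 G=0] → run E
t=5: vr[D=1024/423 E=1024/335 F=1024/335 G=0] → run G
t=6: vr[D=1024/423 E=1024/335 F=1024/335 G=1024/1277 H=1024/1277] → run G
t=7: vr[D=1024/423 E=1024/335 F=1024/335 G=2048/1277 H=1024/1277] → run H
t=8: vr[D=1024/423 E=1024/335 F=1024/335 G=2048/1277 H=1978368/836435] → run G
t=9: vr[D=1024/423 E=1024/335 F=1024/335 H=1978368/836435] → run H
t=10: vr[D=1024/423 E=1024/335 F=1024/335 H=3286016/836435] → run D
t=11: vr[E=1024/335 F=1024/335 H=3286016/836435] → run E
t=12: vr[E=2048/335 F=1024/335 H=3286016/836435] → run F
t=13: vr[E=2048/335 F=2048/335 H=3286016/836435] → run H
t=14: vr[E=2048/335 F=2048/335 H=4593664/836435] → run H
t=15: vr[E=2048/335 F=2048/335 H=5901312/836435] → run E
t=16: vr[E=3072/335 F=2048/335 H=5901312/836435] → run F
t=17: vr[E=3072/335 F=3072/335 H=5901312/836435] → run H
t=18: vr[E=3072/335 F=3072/335 H=1441792/167287] → run H
t=19: vr[E=3072/335 F=3072/335] → run E
t=20: vr[E=4096/335 F=3072/335] → run F
t=21: vr[E=4096/335] → run E
t=22: vr[E=1024/67] → run E
t=23: (idle)
t=24: (idle)
t=25: (idle)
t=26: (idle)
t=27: (idle)
t=28: (idle)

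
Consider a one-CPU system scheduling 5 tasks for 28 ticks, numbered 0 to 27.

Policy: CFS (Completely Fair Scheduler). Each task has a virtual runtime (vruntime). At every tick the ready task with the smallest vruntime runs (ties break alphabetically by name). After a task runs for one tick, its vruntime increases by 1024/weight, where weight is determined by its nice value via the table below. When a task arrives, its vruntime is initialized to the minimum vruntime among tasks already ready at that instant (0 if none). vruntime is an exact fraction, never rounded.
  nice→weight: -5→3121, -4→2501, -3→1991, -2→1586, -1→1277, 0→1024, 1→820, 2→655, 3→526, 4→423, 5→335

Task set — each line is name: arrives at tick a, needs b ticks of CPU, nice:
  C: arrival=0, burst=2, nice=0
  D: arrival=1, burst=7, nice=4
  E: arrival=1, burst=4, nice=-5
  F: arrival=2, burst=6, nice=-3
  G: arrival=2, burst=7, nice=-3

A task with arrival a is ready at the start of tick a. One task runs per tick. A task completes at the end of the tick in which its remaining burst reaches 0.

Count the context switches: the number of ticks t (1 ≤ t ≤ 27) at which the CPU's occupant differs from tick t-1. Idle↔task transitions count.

t=0: vr[C=0] → run C
t=1: vr[C=1 D=1 E=1] → run C
t=2: vr[D=1 E=1 F=1 G=1] → run D
t=3: vr[D=1447/423 E=1 F=1 G=1] → run E
t=4: vr[D=1447/423 E=4145/3121 F=1 G=1] → run F
t=5: vr[D=1447/423 E=4145/3121 F=3015/1991 G=1] → run G
t=6: vr[D=1447/423 E=4145/3121 F=3015/1991 G=3015/1991] → run E
t=7: vr[D=1447/423 E=5169/3121 F=3015/1991 G=3015/1991] → run F
t=8: vr[D=1447/423 E=5169/3121 F=4039/1991 G=3015/1991] → run G
t=9: vr[D=1447/423 E=5169/3121 F=4039/1991 G=4039/1991] → run E
t=10: vr[D=1447/423 E=6193/3121 F=4039/1991 G=4039/1991] → run E
t=11: vr[D=1447/423 F=4039/1991 G=4039/1991] → run F
t=12: vr[D=1447/423 F=5063/1991 G=4039/1991] → run G
t=13: vr[D=1447/423 F=5063/1991 G=5063/1991] → run F
t=14: vr[D=1447/423 F=6087/1991 G=5063/1991] → run G
t=15: vr[D=1447/423 F=6087/1991 G=6087/1991] → run F
t=16: vr[D=1447/423 F=7111/1991 G=6087/1991] → run G
t=17: vr[D=1447/423 F=7111/1991 G=7111/1991] → run D
t=18: vr[D=2471/423 F=7111/1991 G=7111/1991] → run F
t=19: vr[D=2471/423 G=7111/1991] → run G
t=20: vr[D=2471/423 G=8135/1991] → run G
t=21: vr[D=2471/423] → run D
t=22: vr[D=1165/141] → run D
t=23: vr[D=4519/423] → run D
t=24: vr[D=5543/423] → run D
t=25: vr[D=2189/141] → run D
t=26: (idle)
t=27: (idle)

context switches = 19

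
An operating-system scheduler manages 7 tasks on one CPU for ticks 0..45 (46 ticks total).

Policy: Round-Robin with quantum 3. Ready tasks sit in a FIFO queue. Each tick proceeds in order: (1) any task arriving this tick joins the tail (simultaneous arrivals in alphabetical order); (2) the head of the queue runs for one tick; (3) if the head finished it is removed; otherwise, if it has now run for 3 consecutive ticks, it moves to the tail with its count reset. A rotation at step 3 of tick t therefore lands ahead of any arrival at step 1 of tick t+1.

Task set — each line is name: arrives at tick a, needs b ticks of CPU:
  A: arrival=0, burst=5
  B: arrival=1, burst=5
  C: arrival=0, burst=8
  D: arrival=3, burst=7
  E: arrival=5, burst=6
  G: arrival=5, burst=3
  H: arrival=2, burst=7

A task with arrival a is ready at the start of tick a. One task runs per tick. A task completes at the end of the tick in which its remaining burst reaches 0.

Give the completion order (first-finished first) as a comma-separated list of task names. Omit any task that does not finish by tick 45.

t=0: queue=[A,C] q_used=0 → run A
t=1: queue=[A,C,B] q_used=1 → run A
t=2: queue=[A,C,B,H] q_used=2 → run A
t=3: queue=[C,B,H,A,D] q_used=0 → run C
t=4: queue=[C,B,H,A,D] q_used=1 → run C
t=5: queue=[C,B,H,A,D,E,G] q_used=2 → run C
t=6: queue=[B,H,A,D,E,G,C] q_used=0 → run B
t=7: queue=[B,H,A,D,E,G,C] q_used=1 → run B
t=8: queue=[B,H,A,D,E,G,C] q_used=2 → run B
t=9: queue=[H,A,D,E,G,C,B] q_used=0 → run H
t=10: queue=[H,A,D,E,G,C,B] q_used=1 → run H
t=11: queue=[H,A,D,E,G,C,B] q_used=2 → run H
t=12: queue=[A,D,E,G,C,B,H] q_used=0 → run A
t=13: queue=[A,D,E,G,C,B,H] q_used=1 → run A
t=14: queue=[D,E,G,C,B,H] q_used=0 → run D
t=15: queue=[D,E,G,C,B,H] q_used=1 → run D
t=16: queue=[D,E,G,C,B,H] q_used=2 → run D
t=17: queue=[E,G,C,B,H,D] q_used=0 → run E
t=18: queue=[E,G,C,B,H,D] q_used=1 → run E
t=19: queue=[E,G,C,B,H,D] q_used=2 → run E
t=20: queue=[G,C,B,H,D,E] q_used=0 → run G
t=21: queue=[G,C,B,H,D,E] q_used=1 → run G
t=22: queue=[G,C,B,H,D,E] q_used=2 → run G
t=23: queue=[C,B,H,D,E] q_used=0 → run C
t=24: queue=[C,B,H,D,E] q_used=1 → run C
t=25: queue=[C,B,H,D,E] q_used=2 → run C
t=26: queue=[B,H,D,E,C] q_used=0 → run B
t=27: queue=[B,H,D,E,C] q_used=1 → run B
t=28: queue=[H,D,E,C] q_used=0 → run H
t=29: queue=[H,D,E,C] q_used=1 → run H
t=30: queue=[H,D,E,C] q_used=2 → run H
t=31: queue=[D,E,C,H] q_used=0 → run D
t=32: queue=[D,E,C,H] q_used=1 → run D
t=33: queue=[D,E,C,H] q_used=2 → run D
t=34: queue=[E,C,H,D] q_used=0 → run E
t=35: queue=[E,C,H,D] q_used=1 → run E
t=36: queue=[E,C,H,D] q_used=2 → run E
t=37: queue=[C,H,D] q_used=0 → run C
t=38: queue=[C,H,D] q_used=1 → run C
t=39: queue=[H,D] q_used=0 → run H
t=40: queue=[D] q_used=0 → run D
t=41: (idle)
t=42: (idle)
t=43: (idle)
t=44: (idle)
t=45: (idle)

completion order = A, G, B, E, C, H, D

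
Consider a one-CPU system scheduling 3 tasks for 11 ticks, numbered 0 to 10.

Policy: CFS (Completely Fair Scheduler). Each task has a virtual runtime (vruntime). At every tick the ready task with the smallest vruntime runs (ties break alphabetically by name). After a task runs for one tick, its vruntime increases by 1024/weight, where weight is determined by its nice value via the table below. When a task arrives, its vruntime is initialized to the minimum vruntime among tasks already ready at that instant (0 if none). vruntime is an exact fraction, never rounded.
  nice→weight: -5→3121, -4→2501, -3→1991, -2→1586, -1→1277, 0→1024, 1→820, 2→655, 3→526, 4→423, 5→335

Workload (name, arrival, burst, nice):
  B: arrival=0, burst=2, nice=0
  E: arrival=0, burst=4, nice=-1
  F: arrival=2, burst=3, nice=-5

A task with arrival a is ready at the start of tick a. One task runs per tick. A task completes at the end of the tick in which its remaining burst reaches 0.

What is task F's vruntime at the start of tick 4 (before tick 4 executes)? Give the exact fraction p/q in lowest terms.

t=0: vr[B=0 E=0] → run B
t=1: vr[B=1 E=0] → run E
t=2: vr[B=1 E=1024/1277 F=1024/1277] → run E
t=3: vr[B=1 E=2048/1277 F=1024/1277] → run F
t=4: vr[B=1 E=2048/1277 F=4503552/3985517] → run B
t=5: vr[E=2048/1277 F=4503552/3985517] → run F
t=6: vr[E=2048/1277 F=5811200/3985517] → run F
t=7: vr[E=2048/1277] → run E
t=8: vr[E=3072/1277] → run E
t=9: (idle)
t=10: (idle)

vruntime(F, start of tick 4) = 4503552/3985517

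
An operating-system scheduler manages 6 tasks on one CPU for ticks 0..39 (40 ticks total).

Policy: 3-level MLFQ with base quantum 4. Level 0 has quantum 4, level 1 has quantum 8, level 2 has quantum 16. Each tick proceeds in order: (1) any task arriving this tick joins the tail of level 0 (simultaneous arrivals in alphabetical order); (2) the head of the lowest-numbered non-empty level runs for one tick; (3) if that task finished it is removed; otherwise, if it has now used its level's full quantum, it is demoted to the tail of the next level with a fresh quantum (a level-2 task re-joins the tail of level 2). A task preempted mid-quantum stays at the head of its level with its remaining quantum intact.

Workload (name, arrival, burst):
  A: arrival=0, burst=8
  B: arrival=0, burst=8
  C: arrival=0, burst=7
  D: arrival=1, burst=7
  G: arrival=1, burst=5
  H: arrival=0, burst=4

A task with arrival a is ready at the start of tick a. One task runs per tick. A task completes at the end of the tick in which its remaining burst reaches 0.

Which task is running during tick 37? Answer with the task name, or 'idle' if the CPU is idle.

running at tick 37 = D

t=0: L0/L1/L2 = ABCH/-/- → run A
t=1: L0/L1/L2 = ABCHDG/-/- → run A
t=2: L0/L1/L2 = ABCHDG/-/- → run A
t=3: L0/L1/L2 = ABCHDG/-/- → run A
t=4: L0/L1/L2 = BCHDG/A/- → run B
t=5: L0/L1/L2 = BCHDG/A/- → run B
t=6: L0/L1/L2 = BCHDG/A/- → run B
t=7: L0/L1/L2 = BCHDG/A/- → run B
t=8: L0/L1/L2 = CHDG/AB/- → run C
t=9: L0/L1/L2 = CHDG/AB/- → run C
t=10: L0/L1/L2 = CHDG/AB/- → run C
t=11: L0/L1/L2 = CHDG/AB/- → run C
t=12: L0/L1/L2 = HDG/ABC/- → run H
t=13: L0/L1/L2 = HDG/ABC/- → run H
t=14: L0/L1/L2 = HDG/ABC/- → run H
t=15: L0/L1/L2 = HDG/ABC/- → run H
t=16: L0/L1/L2 = DG/ABC/- → run D
t=17: L0/L1/L2 = DG/ABC/- → run D
t=18: L0/L1/L2 = DG/ABC/- → run D
t=19: L0/L1/L2 = DG/ABC/- → run D
t=20: L0/L1/L2 = G/ABCD/- → run G
t=21: L0/L1/L2 = G/ABCD/- → run G
t=22: L0/L1/L2 = G/ABCD/- → run G
t=23: L0/L1/L2 = G/ABCD/- → run G
t=24: L0/L1/L2 = -/ABCDG/- → run A
t=25: L0/L1/L2 = -/ABCDG/- → run A
t=26: L0/L1/L2 = -/ABCDG/- → run A
t=27: L0/L1/L2 = -/ABCDG/- → run A
t=28: L0/L1/L2 = -/BCDG/- → run B
t=29: L0/L1/L2 = -/BCDG/- → run B
t=30: L0/L1/L2 = -/BCDG/- → run B
t=31: L0/L1/L2 = -/BCDG/- → run B
t=32: L0/L1/L2 = -/CDG/- → run C
t=33: L0/L1/L2 = -/CDG/- → run C
t=34: L0/L1/L2 = -/CDG/- → run C
t=35: L0/L1/L2 = -/DG/- → run D
t=36: L0/L1/L2 = -/DG/- → run D
t=37: L0/L1/L2 = -/DG/- → run D
t=38: L0/L1/L2 = -/G/- → run G
t=39: (idle)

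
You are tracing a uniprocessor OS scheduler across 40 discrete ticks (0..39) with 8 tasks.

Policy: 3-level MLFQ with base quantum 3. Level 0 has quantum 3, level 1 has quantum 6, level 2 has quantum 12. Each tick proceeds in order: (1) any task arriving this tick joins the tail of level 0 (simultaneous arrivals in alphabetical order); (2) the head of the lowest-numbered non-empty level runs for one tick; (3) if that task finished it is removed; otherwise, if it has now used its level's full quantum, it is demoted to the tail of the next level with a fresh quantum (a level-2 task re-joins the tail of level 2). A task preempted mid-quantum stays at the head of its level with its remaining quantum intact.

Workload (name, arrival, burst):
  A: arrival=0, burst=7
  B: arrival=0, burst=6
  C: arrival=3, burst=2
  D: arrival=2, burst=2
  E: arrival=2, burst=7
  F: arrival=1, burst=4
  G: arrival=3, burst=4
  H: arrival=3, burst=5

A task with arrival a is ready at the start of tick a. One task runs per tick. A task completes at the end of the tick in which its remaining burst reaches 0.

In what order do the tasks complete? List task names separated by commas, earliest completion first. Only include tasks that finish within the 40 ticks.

t=0: L0/L1/L2 = AB/-/- → run A
t=1: L0/L1/L2 = ABF/-/- → run A
t=2: L0/L1/L2 = ABFDE/-/- → run A
t=3: L0/L1/L2 = BFDECGH/A/- → run B
t=4: L0/L1/L2 = BFDECGH/A/- → run B
t=5: L0/L1/L2 = BFDECGH/A/- → run B
t=6: L0/L1/L2 = FDECGH/AB/- → run F
t=7: L0/L1/L2 = FDECGH/AB/- → run F
t=8: L0/L1/L2 = FDECGH/AB/- → run F
t=9: L0/L1/L2 = DECGH/ABF/- → run D
t=10: L0/L1/L2 = DECGH/ABF/- → run D
t=11: L0/L1/L2 = ECGH/ABF/- → run E
t=12: L0/L1/L2 = ECGH/ABF/- → run E
t=13: L0/L1/L2 = ECGH/ABF/- → run E
t=14: L0/L1/L2 = CGH/ABFE/- → run C
t=15: L0/L1/L2 = CGH/ABFE/- → run C
t=16: L0/L1/L2 = GH/ABFE/- → run G
t=17: L0/L1/L2 = GH/ABFE/- → run G
t=18: L0/L1/L2 = GH/ABFE/- → run G
t=19: L0/L1/L2 = H/ABFEG/- → run H
t=20: L0/L1/L2 = H/ABFEG/- → run H
t=21: L0/L1/L2 = H/ABFEG/- → run H
t=22: L0/L1/L2 = -/ABFEGH/- → run A
t=23: L0/L1/L2 = -/ABFEGH/- → run A
t=24: L0/L1/L2 = -/ABFEGH/- → run A
t=25: L0/L1/L2 = -/ABFEGH/- → run A
t=26: L0/L1/L2 = -/BFEGH/- → run B
t=27: L0/L1/L2 = -/BFEGH/- → run B
t=28: L0/L1/L2 = -/BFEGH/- → run B
t=29: L0/L1/L2 = -/FEGH/- → run F
t=30: L0/L1/L2 = -/EGH/- → run E
t=31: L0/L1/L2 = -/EGH/- → run E
t=32: L0/L1/L2 = -/EGH/- → run E
t=33: L0/L1/L2 = -/EGH/- → run E
t=34: L0/L1/L2 = -/GH/- → run G
t=35: L0/L1/L2 = -/H/- → run H
t=36: L0/L1/L2 = -/H/- → run H
t=37: (idle)
t=38: (idle)
t=39: (idle)

completion order = D, C, A, B, F, E, G, H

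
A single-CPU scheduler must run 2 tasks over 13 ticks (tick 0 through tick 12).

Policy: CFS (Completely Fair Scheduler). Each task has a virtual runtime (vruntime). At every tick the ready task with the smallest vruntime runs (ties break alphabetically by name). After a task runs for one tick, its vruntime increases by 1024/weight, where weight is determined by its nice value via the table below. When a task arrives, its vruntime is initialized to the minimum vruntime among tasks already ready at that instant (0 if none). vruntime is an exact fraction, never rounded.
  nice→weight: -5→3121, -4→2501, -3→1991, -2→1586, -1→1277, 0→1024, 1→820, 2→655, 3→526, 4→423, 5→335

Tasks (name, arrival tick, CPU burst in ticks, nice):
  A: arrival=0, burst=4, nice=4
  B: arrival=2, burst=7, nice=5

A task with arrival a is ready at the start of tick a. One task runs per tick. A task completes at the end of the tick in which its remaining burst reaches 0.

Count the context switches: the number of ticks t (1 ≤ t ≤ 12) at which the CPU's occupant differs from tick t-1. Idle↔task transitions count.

context switches = 4

t=0: vr[A=0] → run A
t=1: vr[A=1024/423] → run A
t=2: vr[A=2048/423 B=2048/423] → run A
t=3: vr[A=1024/141 B=2048/423] → run B
t=4: vr[A=1024/141 B=1119232/141705] → run A
t=5: vr[B=1119232/141705] → run B
t=6: vr[B=1552384/141705] → run B
t=7: vr[B=1985536/141705] → run B
t=8: vr[B=2418688/141705] → run B
t=9: vr[B=570368/28341] → run B
t=10: vr[B=3284992/141705] → run B
t=11: (idle)
t=12: (idle)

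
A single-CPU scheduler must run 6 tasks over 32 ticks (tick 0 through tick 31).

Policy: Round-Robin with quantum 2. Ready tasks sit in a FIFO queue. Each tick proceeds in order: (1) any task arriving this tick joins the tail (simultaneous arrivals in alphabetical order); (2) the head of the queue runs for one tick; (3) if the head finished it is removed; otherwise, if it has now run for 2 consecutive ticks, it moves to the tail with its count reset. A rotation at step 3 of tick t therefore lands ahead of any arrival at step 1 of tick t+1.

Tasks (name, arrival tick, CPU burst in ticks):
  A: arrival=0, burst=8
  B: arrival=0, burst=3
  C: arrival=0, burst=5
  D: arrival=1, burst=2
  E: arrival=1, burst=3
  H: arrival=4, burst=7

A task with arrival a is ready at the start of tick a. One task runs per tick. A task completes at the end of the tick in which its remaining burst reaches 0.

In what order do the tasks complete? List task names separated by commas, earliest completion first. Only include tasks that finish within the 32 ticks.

completion order = D, B, E, C, A, H

t=0: queue=[A,B,C] q_used=0 → run A
t=1: queue=[A,B,C,D,E] q_used=1 → run A
t=2: queue=[B,C,D,E,A] q_used=0 → run B
t=3: queue=[B,C,D,E,A] q_used=1 → run B
t=4: queue=[C,D,E,A,B,H] q_used=0 → run C
t=5: queue=[C,D,E,A,B,H] q_used=1 → run C
t=6: queue=[D,E,A,B,H,C] q_used=0 → run D
t=7: queue=[D,E,A,B,H,C] q_used=1 → run D
t=8: queue=[E,A,B,H,C] q_used=0 → run E
t=9: queue=[E,A,B,H,C] q_used=1 → run E
t=10: queue=[A,B,H,C,E] q_used=0 → run A
t=11: queue=[A,B,H,C,E] q_used=1 → run A
t=12: queue=[B,H,C,E,A] q_used=0 → run B
t=13: queue=[H,C,E,A] q_used=0 → run H
t=14: queue=[H,C,E,A] q_used=1 → run H
t=15: queue=[C,E,A,H] q_used=0 → run C
t=16: queue=[C,E,A,H] q_used=1 → run C
t=17: queue=[E,A,H,C] q_used=0 → run E
t=18: queue=[A,H,C] q_used=0 → run A
t=19: queue=[A,H,C] q_used=1 → run A
t=20: queue=[H,C,A] q_used=0 → run H
t=21: queue=[H,C,A] q_used=1 → run H
t=22: queue=[C,A,H] q_used=0 → run C
t=23: queue=[A,H] q_used=0 → run A
t=24: queue=[A,H] q_used=1 → run A
t=25: queue=[H] q_used=0 → run H
t=26: queue=[H] q_used=1 → run H
t=27: queue=[H] q_used=0 → run H
t=28: (idle)
t=29: (idle)
t=30: (idle)
t=31: (idle)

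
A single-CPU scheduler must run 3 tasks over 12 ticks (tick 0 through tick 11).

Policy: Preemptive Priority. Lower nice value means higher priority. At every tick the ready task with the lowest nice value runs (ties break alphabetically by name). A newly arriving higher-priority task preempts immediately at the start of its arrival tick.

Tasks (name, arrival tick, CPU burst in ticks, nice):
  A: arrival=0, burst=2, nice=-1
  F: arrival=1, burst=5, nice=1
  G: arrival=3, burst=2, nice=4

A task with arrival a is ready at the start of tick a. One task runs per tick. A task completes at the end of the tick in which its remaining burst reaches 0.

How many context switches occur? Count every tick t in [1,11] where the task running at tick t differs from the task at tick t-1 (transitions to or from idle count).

t=0: ready={A} → run A
t=1: ready={A,F} → run A
t=2: ready={F} → run F
t=3: ready={F,G} → run F
t=4: ready={F,G} → run F
t=5: ready={F,G} → run F
t=6: ready={F,G} → run F
t=7: ready={G} → run G
t=8: ready={G} → run G
t=9: (idle)
t=10: (idle)
t=11: (idle)

context switches = 3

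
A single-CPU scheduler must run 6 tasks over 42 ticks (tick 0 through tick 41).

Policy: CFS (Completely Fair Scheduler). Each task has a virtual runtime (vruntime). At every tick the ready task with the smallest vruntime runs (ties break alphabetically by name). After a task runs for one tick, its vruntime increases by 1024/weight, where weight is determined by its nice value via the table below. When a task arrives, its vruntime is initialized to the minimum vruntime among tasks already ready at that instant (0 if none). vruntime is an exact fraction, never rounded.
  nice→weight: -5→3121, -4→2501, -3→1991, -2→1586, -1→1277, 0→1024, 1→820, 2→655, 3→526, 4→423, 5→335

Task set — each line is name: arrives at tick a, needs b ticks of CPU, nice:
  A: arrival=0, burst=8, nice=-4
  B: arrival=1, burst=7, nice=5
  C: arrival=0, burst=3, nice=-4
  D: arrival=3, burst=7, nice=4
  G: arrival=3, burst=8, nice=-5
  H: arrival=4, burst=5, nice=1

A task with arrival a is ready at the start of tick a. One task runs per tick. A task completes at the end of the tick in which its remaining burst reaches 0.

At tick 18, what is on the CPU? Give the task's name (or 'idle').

t=0: vr[A=0 C=0] → run A
t=1: vr[A=1024/2501 B=0 C=0] → run B
t=2: vr[A=1024/2501 B=1024/335 C=0] → run C
t=3: vr[A=1024/2501 B=1024/335 C=1024/2501 D=1024/2501 G=1024/2501] → run A
t=4: vr[A=2048/2501 B=1024/335 C=1024/2501 D=1024/2501 G=1024/2501 H=1024/2501] → run C
t=5: vr[A=2048/2501 B=1024/335 C=2048/2501 D=1024/2501 G=1024/2501 H=1024/2501] → run D
t=6: vr[A=2048/2501 B=1024/335 C=2048/2501 D=2994176/1057923 G=1024/2501 H=1024/2501] → run G
t=7: vr[A=2048/2501 B=1024/335 C=2048/2501 D=2994176/1057923 G=5756928/7805621 H=1024/2501] → run H
t=8: vr[A=2048/2501 B=1024/335 C=2048/2501 D=2994176/1057923 G=5756928/7805621 H=20736/12505] → run G
t=9: vr[A=2048/2501 B=1024/335 C=2048/2501 D=2994176/1057923 G=8317952/7805621 H=20736/12505] → run A
t=10: vr[A=3072/2501 B=1024/335 C=2048/2501 D=2994176/1057923 G=8317952/7805621 H=20736/12505] → run C
t=11: vr[A=3072/2501 B=1024/335 D=2994176/1057923 G=8317952/7805621 H=20736/12505] → run G
t=12: vr[A=3072/2501 B=1024/335 D=2994176/1057923 G=10878976/7805621 H=20736/12505] → run A
t=13: vr[A=4096/2501 B=1024/335 D=2994176/1057923 G=10878976/7805621 H=20736/12505] → run G
t=14: vr[A=4096/2501 B=1024/335 D=2994176/1057923 G=13440000/7805621 H=20736/12505] → run A
t=15: vr[A=5120/2501 B=1024/335 D=2994176/1057923 G=13440000/7805621 H=20736/12505] → run H
t=16: vr[A=5120/2501 B=1024/335 D=2994176/1057923 G=13440000/7805621 H=36352/12505] → run G
t=17: vr[A=5120/2501 B=1024/335 D=2994176/1057923 G=16001024/7805621 H=36352/12505] → run A
t=18: vr[A=6144/2501 B=1024/335 D=2994176/1057923 G=16001024/7805621 H=36352/12505] → run G
t=19: vr[A=6144/2501 B=1024/335 D=2994176/1057923 G=18562048/7805621 H=36352/12505] → run G
t=20: vr[A=6144/2501 B=1024/335 D=2994176/1057923 G=21123072/7805621 H=36352/12505] → run A
t=21: vr[A=7168/2501 B=1024/335 D=2994176/1057923 G=21123072/7805621 H=36352/12505] → run G
t=22: vr[A=7168/2501 B=1024/335 D=2994176/1057923 H=36352/12505] → run D
t=23: vr[A=7168/2501 B=1024/335 D=5555200/1057923 H=36352/12505] → run A
t=24: vr[B=1024/335 D=5555200/1057923 H=36352/12505] → run H
t=25: vr[B=1024/335 D=5555200/1057923 H=51968/12505] → run B
t=26: vr[B=2048/335 D=5555200/1057923 H=51968/12505] → run H
t=27: vr[B=2048/335 D=5555200/1057923 H=67584/12505] → run D
t=28: vr[B=2048/335 D=2705408/352641 H=67584/12505] → run H
t=29: vr[B=2048/335 D=2705408/352641] → run B
t=30: vr[B=3072/335 D=2705408/352641] → run D
t=31: vr[B=3072/335 D=10677248/1057923] → run B
t=32: vr[B=4096/335 D=10677248/1057923] → run D
t=33: vr[B=4096/335 D=13238272/1057923] → run B
t=34: vr[B=1024/67 D=13238272/1057923] → run D
t=35: vr[B=1024/67 D=5266432/352641] → run D
t=36: vr[B=1024/67] → run B
t=37: vr[B=6144/335] → run B
t=38: (idle)
t=39: (idle)
t=40: (idle)
t=41: (idle)

running at tick 18 = G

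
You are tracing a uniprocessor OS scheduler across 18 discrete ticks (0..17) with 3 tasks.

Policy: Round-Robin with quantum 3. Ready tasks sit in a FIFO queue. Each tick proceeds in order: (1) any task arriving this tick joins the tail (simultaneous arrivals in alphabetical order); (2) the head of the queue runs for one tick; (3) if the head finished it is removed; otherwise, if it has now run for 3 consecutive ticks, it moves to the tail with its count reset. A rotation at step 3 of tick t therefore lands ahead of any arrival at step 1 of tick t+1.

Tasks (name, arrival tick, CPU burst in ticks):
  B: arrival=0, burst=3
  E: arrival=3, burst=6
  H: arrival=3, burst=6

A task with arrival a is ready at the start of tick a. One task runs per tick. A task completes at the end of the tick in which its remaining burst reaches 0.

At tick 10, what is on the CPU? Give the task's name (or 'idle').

t=0: queue=[B] q_used=0 → run B
t=1: queue=[B] q_used=1 → run B
t=2: queue=[B] q_used=2 → run B
t=3: queue=[E,H] q_used=0 → run E
t=4: queue=[E,H] q_used=1 → run E
t=5: queue=[E,H] q_used=2 → run E
t=6: queue=[H,E] q_used=0 → run H
t=7: queue=[H,E] q_used=1 → run H
t=8: queue=[H,E] q_used=2 → run H
t=9: queue=[E,H] q_used=0 → run E
t=10: queue=[E,H] q_used=1 → run E
t=11: queue=[E,H] q_used=2 → run E
t=12: queue=[H] q_used=0 → run H
t=13: queue=[H] q_used=1 → run H
t=14: queue=[H] q_used=2 → run H
t=15: (idle)
t=16: (idle)
t=17: (idle)

running at tick 10 = E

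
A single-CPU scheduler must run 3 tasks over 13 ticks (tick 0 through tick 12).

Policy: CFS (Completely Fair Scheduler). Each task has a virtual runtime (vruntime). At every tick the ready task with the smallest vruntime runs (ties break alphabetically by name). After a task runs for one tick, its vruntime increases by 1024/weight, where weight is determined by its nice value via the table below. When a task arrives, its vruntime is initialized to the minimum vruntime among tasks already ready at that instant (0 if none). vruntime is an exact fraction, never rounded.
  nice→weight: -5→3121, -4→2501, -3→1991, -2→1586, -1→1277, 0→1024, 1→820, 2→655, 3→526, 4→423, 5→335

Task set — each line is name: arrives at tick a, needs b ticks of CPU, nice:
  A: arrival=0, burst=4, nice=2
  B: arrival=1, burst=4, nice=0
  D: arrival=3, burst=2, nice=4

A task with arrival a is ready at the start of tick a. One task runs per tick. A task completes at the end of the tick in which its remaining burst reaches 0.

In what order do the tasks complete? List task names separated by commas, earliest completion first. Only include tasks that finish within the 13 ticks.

t=0: vr[A=0] → run A
t=1: vr[A=1024/655 B=1024/655] → run A
t=2: vr[A=2048/655 B=1024/655] → run B
t=3: vr[A=2048/655 B=1679/655 D=1679/655] → run B
t=4: vr[A=2048/655 B=2334/655 D=1679/655] → run D
t=5: vr[A=2048/655 B=2334/655 D=1380937/277065] → run A
t=6: vr[A=3072/655 B=2334/655 D=1380937/277065] → run B
t=7: vr[A=3072/655 B=2989/655 D=1380937/277065] → run B
t=8: vr[A=3072/655 D=1380937/277065] → run A
t=9: vr[D=1380937/277065] → run D
t=10: (idle)
t=11: (idle)
t=12: (idle)

completion order = B, A, D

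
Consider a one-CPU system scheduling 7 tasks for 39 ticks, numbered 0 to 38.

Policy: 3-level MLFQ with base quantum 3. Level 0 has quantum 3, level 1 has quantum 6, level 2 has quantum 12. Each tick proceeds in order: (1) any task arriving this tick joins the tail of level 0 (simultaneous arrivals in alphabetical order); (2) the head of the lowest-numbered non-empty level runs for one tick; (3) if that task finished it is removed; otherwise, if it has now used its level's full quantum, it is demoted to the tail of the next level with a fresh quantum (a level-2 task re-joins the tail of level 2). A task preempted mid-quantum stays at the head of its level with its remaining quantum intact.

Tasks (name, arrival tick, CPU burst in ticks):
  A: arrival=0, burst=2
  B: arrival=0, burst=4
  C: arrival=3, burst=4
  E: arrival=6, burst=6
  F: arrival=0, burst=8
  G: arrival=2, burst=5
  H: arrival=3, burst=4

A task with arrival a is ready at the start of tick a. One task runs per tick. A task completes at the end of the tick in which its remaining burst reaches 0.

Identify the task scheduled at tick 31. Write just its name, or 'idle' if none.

running at tick 31 = E

t=0: L0/L1/L2 = ABF/-/- → run A
t=1: L0/L1/L2 = ABF/-/- → run A
t=2: L0/L1/L2 = BFG/-/- → run B
t=3: L0/L1/L2 = BFGCH/-/- → run B
t=4: L0/L1/L2 = BFGCH/-/- → run B
t=5: L0/L1/L2 = FGCH/B/- → run F
t=6: L0/L1/L2 = FGCHE/B/- → run F
t=7: L0/L1/L2 = FGCHE/B/- → run F
t=8: L0/L1/L2 = GCHE/BF/- → run G
t=9: L0/L1/L2 = GCHE/BF/- → run G
t=10: L0/L1/L2 = GCHE/BF/- → run G
t=11: L0/L1/L2 = CHE/BFG/- → run C
t=12: L0/L1/L2 = CHE/BFG/- → run C
t=13: L0/L1/L2 = CHE/BFG/- → run C
t=14: L0/L1/L2 = HE/BFGC/- → run H
t=15: L0/L1/L2 = HE/BFGC/- → run H
t=16: L0/L1/L2 = HE/BFGC/- → run H
t=17: L0/L1/L2 = E/BFGCH/- → run E
t=18: L0/L1/L2 = E/BFGCH/- → run E
t=19: L0/L1/L2 = E/BFGCH/- → run E
t=20: L0/L1/L2 = -/BFGCHE/- → run B
t=21: L0/L1/L2 = -/FGCHE/- → run F
t=22: L0/L1/L2 = -/FGCHE/- → run F
t=23: L0/L1/L2 = -/FGCHE/- → run F
t=24: L0/L1/L2 = -/FGCHE/- → run F
t=25: L0/L1/L2 = -/FGCHE/- → run F
t=26: L0/L1/L2 = -/GCHE/- → run G
t=27: L0/L1/L2 = -/GCHE/- → run G
t=28: L0/L1/L2 = -/CHE/- → run C
t=29: L0/L1/L2 = -/HE/- → run H
t=30: L0/L1/L2 = -/E/- → run E
t=31: L0/L1/L2 = -/E/- → run E
t=32: L0/L1/L2 = -/E/- → run E
t=33: (idle)
t=34: (idle)
t=35: (idle)
t=36: (idle)
t=37: (idle)
t=38: (idle)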